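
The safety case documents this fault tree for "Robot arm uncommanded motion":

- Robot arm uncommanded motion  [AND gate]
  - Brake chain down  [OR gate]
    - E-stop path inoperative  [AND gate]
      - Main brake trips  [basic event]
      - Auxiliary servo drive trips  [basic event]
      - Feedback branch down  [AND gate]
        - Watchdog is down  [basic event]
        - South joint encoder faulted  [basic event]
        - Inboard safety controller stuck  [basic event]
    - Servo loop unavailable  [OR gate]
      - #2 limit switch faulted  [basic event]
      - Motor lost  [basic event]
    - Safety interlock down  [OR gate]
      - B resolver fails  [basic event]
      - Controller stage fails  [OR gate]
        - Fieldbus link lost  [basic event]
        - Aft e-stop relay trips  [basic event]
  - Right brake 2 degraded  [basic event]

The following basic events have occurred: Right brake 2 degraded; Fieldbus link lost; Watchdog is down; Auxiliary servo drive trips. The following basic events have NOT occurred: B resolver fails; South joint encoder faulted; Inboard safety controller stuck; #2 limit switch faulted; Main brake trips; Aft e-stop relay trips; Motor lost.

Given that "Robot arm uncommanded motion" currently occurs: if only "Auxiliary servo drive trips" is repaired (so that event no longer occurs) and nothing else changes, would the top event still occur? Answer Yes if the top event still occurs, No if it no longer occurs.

Counterfactual: set "Auxiliary servo drive trips" to not occurred.
Feedback branch down [AND]: Watchdog is down=occurs, South joint encoder faulted=not, Inboard safety controller stuck=not → not all inputs occur → does not occur.
E-stop path inoperative [AND]: Main brake trips=not, Auxiliary servo drive trips=not, Feedback branch down=not → not all inputs occur → does not occur.
Servo loop unavailable [OR]: #2 limit switch faulted=not, Motor lost=not → no input occurs → does not occur.
Controller stage fails [OR]: Fieldbus link lost=occurs, Aft e-stop relay trips=not → at least one input occurs → occurs.
Safety interlock down [OR]: B resolver fails=not, Controller stage fails=occurs → at least one input occurs → occurs.
Brake chain down [OR]: E-stop path inoperative=not, Servo loop unavailable=not, Safety interlock down=occurs → at least one input occurs → occurs.
Robot arm uncommanded motion [AND]: Brake chain down=occurs, Right brake 2 degraded=occurs → all inputs occur → occurs.

Yes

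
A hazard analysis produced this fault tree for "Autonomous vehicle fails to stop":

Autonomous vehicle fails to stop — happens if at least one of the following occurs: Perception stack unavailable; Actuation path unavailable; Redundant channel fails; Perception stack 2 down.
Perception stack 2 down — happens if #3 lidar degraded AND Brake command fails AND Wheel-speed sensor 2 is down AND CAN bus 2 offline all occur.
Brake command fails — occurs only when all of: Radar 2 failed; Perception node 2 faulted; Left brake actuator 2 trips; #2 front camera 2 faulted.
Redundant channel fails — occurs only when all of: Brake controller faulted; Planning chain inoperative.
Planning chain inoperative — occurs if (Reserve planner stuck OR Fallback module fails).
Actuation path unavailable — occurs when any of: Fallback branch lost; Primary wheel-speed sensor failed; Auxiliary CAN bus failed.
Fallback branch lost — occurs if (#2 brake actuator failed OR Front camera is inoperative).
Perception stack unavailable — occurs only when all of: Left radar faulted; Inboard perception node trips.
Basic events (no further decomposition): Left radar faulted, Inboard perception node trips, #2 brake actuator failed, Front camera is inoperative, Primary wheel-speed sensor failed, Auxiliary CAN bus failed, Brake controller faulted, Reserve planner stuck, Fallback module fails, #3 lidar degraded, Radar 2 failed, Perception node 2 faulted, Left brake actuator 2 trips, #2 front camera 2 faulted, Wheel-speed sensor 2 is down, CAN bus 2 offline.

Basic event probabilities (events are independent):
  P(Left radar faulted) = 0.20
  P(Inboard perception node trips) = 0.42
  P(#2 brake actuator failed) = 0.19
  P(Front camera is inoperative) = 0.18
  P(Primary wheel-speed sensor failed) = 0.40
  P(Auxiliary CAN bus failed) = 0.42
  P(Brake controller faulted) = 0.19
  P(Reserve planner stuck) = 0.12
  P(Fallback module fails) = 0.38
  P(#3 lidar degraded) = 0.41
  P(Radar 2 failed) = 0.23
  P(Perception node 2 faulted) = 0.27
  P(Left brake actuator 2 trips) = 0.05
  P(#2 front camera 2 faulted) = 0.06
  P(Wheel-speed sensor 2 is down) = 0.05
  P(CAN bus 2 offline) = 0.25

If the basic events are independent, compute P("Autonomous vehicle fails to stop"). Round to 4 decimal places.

P(Perception stack unavailable) [AND] = 0.20 × 0.42 = 0.084000
P(Fallback branch lost) [OR] = 1 − (1−0.19) × (1−0.18) = 0.335800
P(Actuation path unavailable) [OR] = 1 − (1−0.335800) × (1−0.40) × (1−0.42) = 0.768858
P(Planning chain inoperative) [OR] = 1 − (1−0.12) × (1−0.38) = 0.454400
P(Redundant channel fails) [AND] = 0.19 × 0.454400 = 0.086336
P(Brake command fails) [AND] = 0.23 × 0.27 × 0.05 × 0.06 = 0.000186
P(Perception stack 2 down) [AND] = 0.41 × 0.000186 × 0.05 × 0.25 = 0.000001
P(Autonomous vehicle fails to stop) [OR] = 1 − (1−0.084000) × (1−0.768858) × (1−0.086336) × (1−0.000001) = 0.806554
Rounded to 4 decimal places: P(Autonomous vehicle fails to stop) ≈ 0.8066.

0.8066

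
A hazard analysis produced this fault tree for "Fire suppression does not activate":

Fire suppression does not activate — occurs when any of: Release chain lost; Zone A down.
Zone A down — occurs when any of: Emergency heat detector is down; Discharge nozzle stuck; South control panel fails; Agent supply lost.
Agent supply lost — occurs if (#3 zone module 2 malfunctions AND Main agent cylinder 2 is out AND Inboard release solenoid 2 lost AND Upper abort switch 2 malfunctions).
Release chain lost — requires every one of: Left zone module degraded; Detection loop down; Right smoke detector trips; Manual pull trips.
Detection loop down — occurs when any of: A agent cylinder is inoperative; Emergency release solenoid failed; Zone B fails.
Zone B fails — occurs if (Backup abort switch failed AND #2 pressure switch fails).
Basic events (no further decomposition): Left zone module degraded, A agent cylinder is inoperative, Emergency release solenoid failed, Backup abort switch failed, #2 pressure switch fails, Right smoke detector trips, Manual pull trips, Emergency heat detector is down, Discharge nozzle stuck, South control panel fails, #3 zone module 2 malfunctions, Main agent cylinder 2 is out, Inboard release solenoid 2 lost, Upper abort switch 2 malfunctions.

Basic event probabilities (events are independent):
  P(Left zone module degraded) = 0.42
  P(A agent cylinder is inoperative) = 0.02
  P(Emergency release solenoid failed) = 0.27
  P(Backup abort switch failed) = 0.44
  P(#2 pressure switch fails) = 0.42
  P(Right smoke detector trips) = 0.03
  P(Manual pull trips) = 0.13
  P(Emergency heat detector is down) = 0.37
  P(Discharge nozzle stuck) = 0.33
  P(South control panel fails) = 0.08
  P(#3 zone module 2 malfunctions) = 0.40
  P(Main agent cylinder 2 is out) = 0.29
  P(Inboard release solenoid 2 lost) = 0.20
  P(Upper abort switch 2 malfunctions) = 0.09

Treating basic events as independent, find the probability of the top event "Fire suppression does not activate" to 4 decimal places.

P(Zone B fails) [AND] = 0.44 × 0.42 = 0.184800
P(Detection loop down) [OR] = 1 − (1−0.02) × (1−0.27) × (1−0.184800) = 0.416806
P(Release chain lost) [AND] = 0.42 × 0.416806 × 0.03 × 0.13 = 0.000683
P(Agent supply lost) [AND] = 0.40 × 0.29 × 0.20 × 0.09 = 0.002088
P(Zone A down) [OR] = 1 − (1−0.37) × (1−0.33) × (1−0.08) × (1−0.002088) = 0.612479
P(Fire suppression does not activate) [OR] = 1 − (1−0.000683) × (1−0.612479) = 0.612744
Rounded to 4 decimal places: P(Fire suppression does not activate) ≈ 0.6127.

0.6127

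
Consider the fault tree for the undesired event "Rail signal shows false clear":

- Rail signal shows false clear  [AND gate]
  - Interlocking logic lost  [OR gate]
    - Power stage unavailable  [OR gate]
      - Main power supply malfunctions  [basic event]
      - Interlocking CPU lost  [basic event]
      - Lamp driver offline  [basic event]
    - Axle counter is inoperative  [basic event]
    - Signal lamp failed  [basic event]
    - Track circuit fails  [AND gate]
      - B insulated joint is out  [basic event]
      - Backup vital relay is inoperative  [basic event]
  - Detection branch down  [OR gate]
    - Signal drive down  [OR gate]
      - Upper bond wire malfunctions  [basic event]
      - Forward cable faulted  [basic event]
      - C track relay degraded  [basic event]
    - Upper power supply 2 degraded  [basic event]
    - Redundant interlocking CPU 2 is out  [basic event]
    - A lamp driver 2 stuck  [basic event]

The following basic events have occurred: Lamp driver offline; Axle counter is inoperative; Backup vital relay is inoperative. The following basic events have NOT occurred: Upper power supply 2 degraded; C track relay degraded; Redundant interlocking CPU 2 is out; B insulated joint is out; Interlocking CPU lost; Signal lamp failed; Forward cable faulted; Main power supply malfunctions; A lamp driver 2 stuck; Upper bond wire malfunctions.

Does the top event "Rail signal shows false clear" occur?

No

Power stage unavailable [OR]: Main power supply malfunctions=not, Interlocking CPU lost=not, Lamp driver offline=occurs → at least one input occurs → occurs.
Track circuit fails [AND]: B insulated joint is out=not, Backup vital relay is inoperative=occurs → not all inputs occur → does not occur.
Interlocking logic lost [OR]: Power stage unavailable=occurs, Axle counter is inoperative=occurs, Signal lamp failed=not, Track circuit fails=not → at least one input occurs → occurs.
Signal drive down [OR]: Upper bond wire malfunctions=not, Forward cable faulted=not, C track relay degraded=not → no input occurs → does not occur.
Detection branch down [OR]: Signal drive down=not, Upper power supply 2 degraded=not, Redundant interlocking CPU 2 is out=not, A lamp driver 2 stuck=not → no input occurs → does not occur.
Rail signal shows false clear [AND]: Interlocking logic lost=occurs, Detection branch down=not → not all inputs occur → does not occur.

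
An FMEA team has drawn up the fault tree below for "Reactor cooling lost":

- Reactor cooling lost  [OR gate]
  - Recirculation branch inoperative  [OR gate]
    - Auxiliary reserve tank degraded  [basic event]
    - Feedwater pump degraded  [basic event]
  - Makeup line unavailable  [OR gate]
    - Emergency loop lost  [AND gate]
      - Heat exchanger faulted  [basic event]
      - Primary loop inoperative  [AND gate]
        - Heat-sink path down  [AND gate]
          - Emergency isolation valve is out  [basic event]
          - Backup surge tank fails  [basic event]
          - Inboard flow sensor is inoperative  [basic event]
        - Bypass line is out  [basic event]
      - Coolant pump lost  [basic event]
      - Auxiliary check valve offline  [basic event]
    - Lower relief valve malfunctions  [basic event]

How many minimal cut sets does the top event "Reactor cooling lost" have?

4

Recirculation branch inoperative [OR]: union of children's cut sets → 2 cut set(s).
Heat-sink path down [AND]: one cut set from each child combined → 1 × 1 × 1 = 1 cut set(s).
Primary loop inoperative [AND]: one cut set from each child combined → 1 × 1 = 1 cut set(s).
Emergency loop lost [AND]: one cut set from each child combined → 1 × 1 × 1 × 1 = 1 cut set(s).
Makeup line unavailable [OR]: union of children's cut sets → 2 cut set(s).
Reactor cooling lost [OR]: union of children's cut sets → 4 cut set(s).
Minimal cut sets: {Auxiliary reserve tank degraded}; {Feedwater pump degraded}; {Auxiliary check valve offline, Backup surge tank fails, Bypass line is out, Coolant pump lost, Emergency isolation valve is out, Heat exchanger faulted, Inboard flow sensor is inoperative}; {Lower relief valve malfunctions}.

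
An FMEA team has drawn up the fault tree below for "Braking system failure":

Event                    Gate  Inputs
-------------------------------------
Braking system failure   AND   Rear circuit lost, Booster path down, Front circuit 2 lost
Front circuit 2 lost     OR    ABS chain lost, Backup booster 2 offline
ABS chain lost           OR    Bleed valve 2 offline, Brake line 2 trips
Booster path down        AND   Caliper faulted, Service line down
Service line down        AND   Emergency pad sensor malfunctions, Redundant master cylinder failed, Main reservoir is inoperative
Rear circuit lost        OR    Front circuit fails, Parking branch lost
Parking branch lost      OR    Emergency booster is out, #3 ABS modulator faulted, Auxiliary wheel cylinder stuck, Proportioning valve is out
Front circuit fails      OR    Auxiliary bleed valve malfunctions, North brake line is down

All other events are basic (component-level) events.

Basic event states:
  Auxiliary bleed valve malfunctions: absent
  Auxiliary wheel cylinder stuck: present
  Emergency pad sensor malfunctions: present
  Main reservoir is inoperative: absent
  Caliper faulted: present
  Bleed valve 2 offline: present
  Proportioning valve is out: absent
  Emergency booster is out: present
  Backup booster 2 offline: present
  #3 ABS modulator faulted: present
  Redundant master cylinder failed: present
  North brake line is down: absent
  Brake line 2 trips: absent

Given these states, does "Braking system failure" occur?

Front circuit fails [OR]: Auxiliary bleed valve malfunctions=not, North brake line is down=not → no input occurs → does not occur.
Parking branch lost [OR]: Emergency booster is out=occurs, #3 ABS modulator faulted=occurs, Auxiliary wheel cylinder stuck=occurs, Proportioning valve is out=not → at least one input occurs → occurs.
Rear circuit lost [OR]: Front circuit fails=not, Parking branch lost=occurs → at least one input occurs → occurs.
Service line down [AND]: Emergency pad sensor malfunctions=occurs, Redundant master cylinder failed=occurs, Main reservoir is inoperative=not → not all inputs occur → does not occur.
Booster path down [AND]: Caliper faulted=occurs, Service line down=not → not all inputs occur → does not occur.
ABS chain lost [OR]: Bleed valve 2 offline=occurs, Brake line 2 trips=not → at least one input occurs → occurs.
Front circuit 2 lost [OR]: ABS chain lost=occurs, Backup booster 2 offline=occurs → at least one input occurs → occurs.
Braking system failure [AND]: Rear circuit lost=occurs, Booster path down=not, Front circuit 2 lost=occurs → not all inputs occur → does not occur.

No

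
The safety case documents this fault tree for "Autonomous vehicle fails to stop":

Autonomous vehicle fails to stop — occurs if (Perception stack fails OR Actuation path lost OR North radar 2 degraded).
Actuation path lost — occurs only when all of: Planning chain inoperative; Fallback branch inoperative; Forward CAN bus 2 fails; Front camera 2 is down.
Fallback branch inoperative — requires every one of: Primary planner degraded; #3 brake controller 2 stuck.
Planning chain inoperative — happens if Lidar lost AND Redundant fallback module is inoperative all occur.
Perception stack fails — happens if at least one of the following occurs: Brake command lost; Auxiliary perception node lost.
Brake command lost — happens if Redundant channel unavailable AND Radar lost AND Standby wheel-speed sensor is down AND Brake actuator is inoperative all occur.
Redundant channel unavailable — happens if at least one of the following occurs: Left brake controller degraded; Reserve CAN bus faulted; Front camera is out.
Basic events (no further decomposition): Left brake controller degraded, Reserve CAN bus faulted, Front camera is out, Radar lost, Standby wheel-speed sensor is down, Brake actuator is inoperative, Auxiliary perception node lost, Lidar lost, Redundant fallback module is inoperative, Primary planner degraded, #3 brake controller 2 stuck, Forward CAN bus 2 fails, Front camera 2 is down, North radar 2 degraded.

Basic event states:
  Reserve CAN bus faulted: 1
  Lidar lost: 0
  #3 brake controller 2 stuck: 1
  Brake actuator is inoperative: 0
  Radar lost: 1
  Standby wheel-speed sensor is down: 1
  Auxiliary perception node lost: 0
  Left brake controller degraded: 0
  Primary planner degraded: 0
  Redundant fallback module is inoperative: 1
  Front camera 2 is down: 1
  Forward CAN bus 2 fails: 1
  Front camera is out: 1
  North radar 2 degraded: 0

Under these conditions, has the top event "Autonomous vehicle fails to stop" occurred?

Redundant channel unavailable [OR]: Left brake controller degraded=not, Reserve CAN bus faulted=occurs, Front camera is out=occurs → at least one input occurs → occurs.
Brake command lost [AND]: Redundant channel unavailable=occurs, Radar lost=occurs, Standby wheel-speed sensor is down=occurs, Brake actuator is inoperative=not → not all inputs occur → does not occur.
Perception stack fails [OR]: Brake command lost=not, Auxiliary perception node lost=not → no input occurs → does not occur.
Planning chain inoperative [AND]: Lidar lost=not, Redundant fallback module is inoperative=occurs → not all inputs occur → does not occur.
Fallback branch inoperative [AND]: Primary planner degraded=not, #3 brake controller 2 stuck=occurs → not all inputs occur → does not occur.
Actuation path lost [AND]: Planning chain inoperative=not, Fallback branch inoperative=not, Forward CAN bus 2 fails=occurs, Front camera 2 is down=occurs → not all inputs occur → does not occur.
Autonomous vehicle fails to stop [OR]: Perception stack fails=not, Actuation path lost=not, North radar 2 degraded=not → no input occurs → does not occur.

No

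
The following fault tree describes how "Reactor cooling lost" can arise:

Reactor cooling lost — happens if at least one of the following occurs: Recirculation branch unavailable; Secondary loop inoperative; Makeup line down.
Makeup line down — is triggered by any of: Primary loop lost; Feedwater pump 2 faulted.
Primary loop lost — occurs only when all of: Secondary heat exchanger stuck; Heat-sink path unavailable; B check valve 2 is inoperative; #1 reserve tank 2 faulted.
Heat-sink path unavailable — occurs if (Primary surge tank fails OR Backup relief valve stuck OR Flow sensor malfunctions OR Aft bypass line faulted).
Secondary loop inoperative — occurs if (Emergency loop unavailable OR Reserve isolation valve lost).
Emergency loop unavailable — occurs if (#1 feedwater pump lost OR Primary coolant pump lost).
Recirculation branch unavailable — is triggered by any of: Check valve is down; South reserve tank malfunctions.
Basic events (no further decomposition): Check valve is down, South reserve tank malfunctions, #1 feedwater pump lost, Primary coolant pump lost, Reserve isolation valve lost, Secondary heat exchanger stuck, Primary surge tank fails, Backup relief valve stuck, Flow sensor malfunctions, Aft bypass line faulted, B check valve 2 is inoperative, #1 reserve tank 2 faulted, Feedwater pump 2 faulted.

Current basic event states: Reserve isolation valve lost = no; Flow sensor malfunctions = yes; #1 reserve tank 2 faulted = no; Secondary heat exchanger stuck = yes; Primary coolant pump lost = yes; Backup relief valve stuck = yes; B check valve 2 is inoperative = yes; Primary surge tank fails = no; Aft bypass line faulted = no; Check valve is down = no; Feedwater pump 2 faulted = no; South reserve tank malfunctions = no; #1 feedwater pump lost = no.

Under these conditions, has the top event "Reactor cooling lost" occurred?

Yes

Recirculation branch unavailable [OR]: Check valve is down=not, South reserve tank malfunctions=not → no input occurs → does not occur.
Emergency loop unavailable [OR]: #1 feedwater pump lost=not, Primary coolant pump lost=occurs → at least one input occurs → occurs.
Secondary loop inoperative [OR]: Emergency loop unavailable=occurs, Reserve isolation valve lost=not → at least one input occurs → occurs.
Heat-sink path unavailable [OR]: Primary surge tank fails=not, Backup relief valve stuck=occurs, Flow sensor malfunctions=occurs, Aft bypass line faulted=not → at least one input occurs → occurs.
Primary loop lost [AND]: Secondary heat exchanger stuck=occurs, Heat-sink path unavailable=occurs, B check valve 2 is inoperative=occurs, #1 reserve tank 2 faulted=not → not all inputs occur → does not occur.
Makeup line down [OR]: Primary loop lost=not, Feedwater pump 2 faulted=not → no input occurs → does not occur.
Reactor cooling lost [OR]: Recirculation branch unavailable=not, Secondary loop inoperative=occurs, Makeup line down=not → at least one input occurs → occurs.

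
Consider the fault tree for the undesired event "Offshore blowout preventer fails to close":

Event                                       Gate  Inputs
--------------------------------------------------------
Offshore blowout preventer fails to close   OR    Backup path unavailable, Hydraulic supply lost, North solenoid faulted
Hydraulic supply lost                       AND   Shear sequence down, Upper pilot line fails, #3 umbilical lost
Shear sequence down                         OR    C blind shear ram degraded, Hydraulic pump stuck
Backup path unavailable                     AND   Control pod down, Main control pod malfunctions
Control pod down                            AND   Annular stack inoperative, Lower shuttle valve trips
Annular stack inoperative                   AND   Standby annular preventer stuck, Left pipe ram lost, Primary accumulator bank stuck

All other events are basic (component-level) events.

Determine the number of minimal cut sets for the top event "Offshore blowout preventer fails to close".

4

Annular stack inoperative [AND]: one cut set from each child combined → 1 × 1 × 1 = 1 cut set(s).
Control pod down [AND]: one cut set from each child combined → 1 × 1 = 1 cut set(s).
Backup path unavailable [AND]: one cut set from each child combined → 1 × 1 = 1 cut set(s).
Shear sequence down [OR]: union of children's cut sets → 2 cut set(s).
Hydraulic supply lost [AND]: one cut set from each child combined → 2 × 1 × 1 = 2 cut set(s).
Offshore blowout preventer fails to close [OR]: union of children's cut sets → 4 cut set(s).
Minimal cut sets: {Left pipe ram lost, Lower shuttle valve trips, Main control pod malfunctions, Primary accumulator bank stuck, Standby annular preventer stuck}; {#3 umbilical lost, C blind shear ram degraded, Upper pilot line fails}; {#3 umbilical lost, Hydraulic pump stuck, Upper pilot line fails}; {North solenoid faulted}.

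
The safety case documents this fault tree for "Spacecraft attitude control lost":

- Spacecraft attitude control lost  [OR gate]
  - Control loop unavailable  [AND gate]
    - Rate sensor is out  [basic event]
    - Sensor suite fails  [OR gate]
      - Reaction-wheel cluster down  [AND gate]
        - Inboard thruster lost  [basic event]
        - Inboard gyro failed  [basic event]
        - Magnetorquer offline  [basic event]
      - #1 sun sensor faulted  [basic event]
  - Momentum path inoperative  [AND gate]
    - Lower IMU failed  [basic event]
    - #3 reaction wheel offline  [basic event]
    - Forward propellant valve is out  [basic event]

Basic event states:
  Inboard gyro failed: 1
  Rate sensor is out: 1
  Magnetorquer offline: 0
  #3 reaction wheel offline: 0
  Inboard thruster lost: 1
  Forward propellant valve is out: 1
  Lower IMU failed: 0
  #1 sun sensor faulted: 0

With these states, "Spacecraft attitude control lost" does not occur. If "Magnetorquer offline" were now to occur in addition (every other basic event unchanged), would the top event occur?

Yes

Counterfactual: set "Magnetorquer offline" to occurred.
Reaction-wheel cluster down [AND]: Inboard thruster lost=occurs, Inboard gyro failed=occurs, Magnetorquer offline=occurs → all inputs occur → occurs.
Sensor suite fails [OR]: Reaction-wheel cluster down=occurs, #1 sun sensor faulted=not → at least one input occurs → occurs.
Control loop unavailable [AND]: Rate sensor is out=occurs, Sensor suite fails=occurs → all inputs occur → occurs.
Momentum path inoperative [AND]: Lower IMU failed=not, #3 reaction wheel offline=not, Forward propellant valve is out=occurs → not all inputs occur → does not occur.
Spacecraft attitude control lost [OR]: Control loop unavailable=occurs, Momentum path inoperative=not → at least one input occurs → occurs.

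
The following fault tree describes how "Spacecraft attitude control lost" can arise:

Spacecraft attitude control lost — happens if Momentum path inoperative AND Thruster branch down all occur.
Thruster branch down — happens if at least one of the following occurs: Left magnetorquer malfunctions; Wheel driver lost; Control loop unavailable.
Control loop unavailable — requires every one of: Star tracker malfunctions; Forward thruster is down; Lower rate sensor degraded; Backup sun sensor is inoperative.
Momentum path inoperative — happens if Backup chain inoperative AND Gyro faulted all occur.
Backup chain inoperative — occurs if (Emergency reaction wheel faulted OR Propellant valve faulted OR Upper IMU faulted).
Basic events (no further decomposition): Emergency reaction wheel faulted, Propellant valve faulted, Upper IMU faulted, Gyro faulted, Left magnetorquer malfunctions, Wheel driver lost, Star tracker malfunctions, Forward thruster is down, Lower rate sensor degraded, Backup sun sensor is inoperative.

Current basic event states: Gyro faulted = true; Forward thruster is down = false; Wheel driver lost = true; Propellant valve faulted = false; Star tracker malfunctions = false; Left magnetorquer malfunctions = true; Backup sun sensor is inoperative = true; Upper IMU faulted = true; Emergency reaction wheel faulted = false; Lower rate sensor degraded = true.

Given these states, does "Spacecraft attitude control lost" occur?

Yes

Backup chain inoperative [OR]: Emergency reaction wheel faulted=not, Propellant valve faulted=not, Upper IMU faulted=occurs → at least one input occurs → occurs.
Momentum path inoperative [AND]: Backup chain inoperative=occurs, Gyro faulted=occurs → all inputs occur → occurs.
Control loop unavailable [AND]: Star tracker malfunctions=not, Forward thruster is down=not, Lower rate sensor degraded=occurs, Backup sun sensor is inoperative=occurs → not all inputs occur → does not occur.
Thruster branch down [OR]: Left magnetorquer malfunctions=occurs, Wheel driver lost=occurs, Control loop unavailable=not → at least one input occurs → occurs.
Spacecraft attitude control lost [AND]: Momentum path inoperative=occurs, Thruster branch down=occurs → all inputs occur → occurs.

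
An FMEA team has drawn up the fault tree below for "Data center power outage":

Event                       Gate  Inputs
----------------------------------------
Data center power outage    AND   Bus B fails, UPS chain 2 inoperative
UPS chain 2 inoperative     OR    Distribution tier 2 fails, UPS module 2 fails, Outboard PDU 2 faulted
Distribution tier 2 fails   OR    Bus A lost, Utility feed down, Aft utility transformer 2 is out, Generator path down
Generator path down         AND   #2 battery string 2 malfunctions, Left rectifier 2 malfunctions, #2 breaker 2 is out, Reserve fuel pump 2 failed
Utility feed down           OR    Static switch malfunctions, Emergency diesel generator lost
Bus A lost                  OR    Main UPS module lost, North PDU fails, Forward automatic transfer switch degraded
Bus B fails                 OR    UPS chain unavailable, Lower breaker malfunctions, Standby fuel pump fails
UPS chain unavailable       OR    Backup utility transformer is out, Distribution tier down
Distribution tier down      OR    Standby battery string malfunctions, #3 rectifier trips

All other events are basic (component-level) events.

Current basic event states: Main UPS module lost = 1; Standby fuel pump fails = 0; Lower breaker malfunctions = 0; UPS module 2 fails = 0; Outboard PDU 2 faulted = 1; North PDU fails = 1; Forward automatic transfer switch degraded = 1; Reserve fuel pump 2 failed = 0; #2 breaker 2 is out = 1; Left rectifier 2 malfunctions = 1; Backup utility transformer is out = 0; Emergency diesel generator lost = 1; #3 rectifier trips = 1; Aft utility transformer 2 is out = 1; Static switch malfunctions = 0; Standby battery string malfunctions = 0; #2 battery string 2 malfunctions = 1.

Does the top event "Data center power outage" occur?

Distribution tier down [OR]: Standby battery string malfunctions=not, #3 rectifier trips=occurs → at least one input occurs → occurs.
UPS chain unavailable [OR]: Backup utility transformer is out=not, Distribution tier down=occurs → at least one input occurs → occurs.
Bus B fails [OR]: UPS chain unavailable=occurs, Lower breaker malfunctions=not, Standby fuel pump fails=not → at least one input occurs → occurs.
Bus A lost [OR]: Main UPS module lost=occurs, North PDU fails=occurs, Forward automatic transfer switch degraded=occurs → at least one input occurs → occurs.
Utility feed down [OR]: Static switch malfunctions=not, Emergency diesel generator lost=occurs → at least one input occurs → occurs.
Generator path down [AND]: #2 battery string 2 malfunctions=occurs, Left rectifier 2 malfunctions=occurs, #2 breaker 2 is out=occurs, Reserve fuel pump 2 failed=not → not all inputs occur → does not occur.
Distribution tier 2 fails [OR]: Bus A lost=occurs, Utility feed down=occurs, Aft utility transformer 2 is out=occurs, Generator path down=not → at least one input occurs → occurs.
UPS chain 2 inoperative [OR]: Distribution tier 2 fails=occurs, UPS module 2 fails=not, Outboard PDU 2 faulted=occurs → at least one input occurs → occurs.
Data center power outage [AND]: Bus B fails=occurs, UPS chain 2 inoperative=occurs → all inputs occur → occurs.

Yes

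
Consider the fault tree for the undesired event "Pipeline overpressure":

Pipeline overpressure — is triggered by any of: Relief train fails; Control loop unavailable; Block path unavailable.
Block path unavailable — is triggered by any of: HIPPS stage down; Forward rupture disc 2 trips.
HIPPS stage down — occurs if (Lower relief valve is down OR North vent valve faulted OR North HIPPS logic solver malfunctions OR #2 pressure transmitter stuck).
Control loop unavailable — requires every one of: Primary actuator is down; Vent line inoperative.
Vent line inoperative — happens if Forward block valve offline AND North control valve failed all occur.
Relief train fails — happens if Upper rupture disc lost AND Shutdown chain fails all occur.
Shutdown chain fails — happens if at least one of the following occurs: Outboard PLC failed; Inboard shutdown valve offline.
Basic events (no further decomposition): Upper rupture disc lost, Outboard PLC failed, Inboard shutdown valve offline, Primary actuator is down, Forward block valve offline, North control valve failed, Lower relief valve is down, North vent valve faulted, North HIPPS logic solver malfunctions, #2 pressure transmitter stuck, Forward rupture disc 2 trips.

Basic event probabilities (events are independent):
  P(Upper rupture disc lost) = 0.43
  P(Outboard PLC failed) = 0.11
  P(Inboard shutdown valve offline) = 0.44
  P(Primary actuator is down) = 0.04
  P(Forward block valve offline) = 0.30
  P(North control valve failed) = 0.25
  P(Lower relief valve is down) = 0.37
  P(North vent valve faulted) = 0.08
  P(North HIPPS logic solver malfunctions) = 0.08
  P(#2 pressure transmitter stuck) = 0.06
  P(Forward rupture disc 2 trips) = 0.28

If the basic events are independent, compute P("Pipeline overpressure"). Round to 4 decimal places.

0.7178

P(Shutdown chain fails) [OR] = 1 − (1−0.11) × (1−0.44) = 0.501600
P(Relief train fails) [AND] = 0.43 × 0.501600 = 0.215688
P(Vent line inoperative) [AND] = 0.30 × 0.25 = 0.075000
P(Control loop unavailable) [AND] = 0.04 × 0.075000 = 0.003000
P(HIPPS stage down) [OR] = 1 − (1−0.37) × (1−0.08) × (1−0.08) × (1−0.06) = 0.498762
P(Block path unavailable) [OR] = 1 − (1−0.498762) × (1−0.28) = 0.639109
P(Pipeline overpressure) [OR] = 1 − (1−0.215688) × (1−0.003000) × (1−0.639109) = 0.717798
Rounded to 4 decimal places: P(Pipeline overpressure) ≈ 0.7178.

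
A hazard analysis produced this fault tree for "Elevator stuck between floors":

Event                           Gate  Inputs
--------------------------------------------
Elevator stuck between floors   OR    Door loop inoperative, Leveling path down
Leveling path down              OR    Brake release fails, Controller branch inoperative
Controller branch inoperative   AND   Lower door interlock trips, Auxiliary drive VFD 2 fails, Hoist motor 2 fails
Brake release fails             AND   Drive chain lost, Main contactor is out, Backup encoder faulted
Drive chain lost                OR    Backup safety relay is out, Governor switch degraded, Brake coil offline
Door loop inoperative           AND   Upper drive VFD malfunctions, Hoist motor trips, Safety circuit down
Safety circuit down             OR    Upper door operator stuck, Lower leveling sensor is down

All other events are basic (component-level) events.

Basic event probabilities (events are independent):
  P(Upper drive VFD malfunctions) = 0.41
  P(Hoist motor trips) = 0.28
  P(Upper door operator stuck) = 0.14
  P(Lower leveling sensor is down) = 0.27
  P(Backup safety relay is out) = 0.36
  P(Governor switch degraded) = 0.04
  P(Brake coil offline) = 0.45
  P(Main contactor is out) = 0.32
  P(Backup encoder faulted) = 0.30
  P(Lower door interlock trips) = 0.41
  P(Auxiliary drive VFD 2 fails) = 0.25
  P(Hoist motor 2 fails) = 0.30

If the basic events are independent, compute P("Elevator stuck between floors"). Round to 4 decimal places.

0.1311

P(Safety circuit down) [OR] = 1 − (1−0.14) × (1−0.27) = 0.372200
P(Door loop inoperative) [AND] = 0.41 × 0.28 × 0.372200 = 0.042729
P(Drive chain lost) [OR] = 1 − (1−0.36) × (1−0.04) × (1−0.45) = 0.662080
P(Brake release fails) [AND] = 0.662080 × 0.32 × 0.30 = 0.063560
P(Controller branch inoperative) [AND] = 0.41 × 0.25 × 0.30 = 0.030750
P(Leveling path down) [OR] = 1 − (1−0.063560) × (1−0.030750) = 0.092356
P(Elevator stuck between floors) [OR] = 1 − (1−0.042729) × (1−0.092356) = 0.131139
Rounded to 4 decimal places: P(Elevator stuck between floors) ≈ 0.1311.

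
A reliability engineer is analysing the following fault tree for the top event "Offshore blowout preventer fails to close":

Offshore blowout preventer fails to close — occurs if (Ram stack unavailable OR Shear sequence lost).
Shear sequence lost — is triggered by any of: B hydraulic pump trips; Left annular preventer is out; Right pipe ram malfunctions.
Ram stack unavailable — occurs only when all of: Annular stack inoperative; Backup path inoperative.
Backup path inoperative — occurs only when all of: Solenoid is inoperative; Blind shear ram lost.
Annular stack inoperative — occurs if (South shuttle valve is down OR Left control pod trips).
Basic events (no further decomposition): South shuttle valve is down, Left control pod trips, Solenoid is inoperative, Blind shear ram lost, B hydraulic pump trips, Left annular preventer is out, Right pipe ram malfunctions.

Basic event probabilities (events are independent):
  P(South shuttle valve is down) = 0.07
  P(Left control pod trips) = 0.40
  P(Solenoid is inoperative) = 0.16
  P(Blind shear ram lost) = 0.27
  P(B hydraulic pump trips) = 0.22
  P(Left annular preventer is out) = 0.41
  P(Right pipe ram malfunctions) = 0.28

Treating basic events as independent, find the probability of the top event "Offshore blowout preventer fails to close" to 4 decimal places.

0.6750

P(Annular stack inoperative) [OR] = 1 − (1−0.07) × (1−0.40) = 0.442000
P(Backup path inoperative) [AND] = 0.16 × 0.27 = 0.043200
P(Ram stack unavailable) [AND] = 0.442000 × 0.043200 = 0.019094
P(Shear sequence lost) [OR] = 1 − (1−0.22) × (1−0.41) × (1−0.28) = 0.668656
P(Offshore blowout preventer fails to close) [OR] = 1 − (1−0.019094) × (1−0.668656) = 0.674983
Rounded to 4 decimal places: P(Offshore blowout preventer fails to close) ≈ 0.6750.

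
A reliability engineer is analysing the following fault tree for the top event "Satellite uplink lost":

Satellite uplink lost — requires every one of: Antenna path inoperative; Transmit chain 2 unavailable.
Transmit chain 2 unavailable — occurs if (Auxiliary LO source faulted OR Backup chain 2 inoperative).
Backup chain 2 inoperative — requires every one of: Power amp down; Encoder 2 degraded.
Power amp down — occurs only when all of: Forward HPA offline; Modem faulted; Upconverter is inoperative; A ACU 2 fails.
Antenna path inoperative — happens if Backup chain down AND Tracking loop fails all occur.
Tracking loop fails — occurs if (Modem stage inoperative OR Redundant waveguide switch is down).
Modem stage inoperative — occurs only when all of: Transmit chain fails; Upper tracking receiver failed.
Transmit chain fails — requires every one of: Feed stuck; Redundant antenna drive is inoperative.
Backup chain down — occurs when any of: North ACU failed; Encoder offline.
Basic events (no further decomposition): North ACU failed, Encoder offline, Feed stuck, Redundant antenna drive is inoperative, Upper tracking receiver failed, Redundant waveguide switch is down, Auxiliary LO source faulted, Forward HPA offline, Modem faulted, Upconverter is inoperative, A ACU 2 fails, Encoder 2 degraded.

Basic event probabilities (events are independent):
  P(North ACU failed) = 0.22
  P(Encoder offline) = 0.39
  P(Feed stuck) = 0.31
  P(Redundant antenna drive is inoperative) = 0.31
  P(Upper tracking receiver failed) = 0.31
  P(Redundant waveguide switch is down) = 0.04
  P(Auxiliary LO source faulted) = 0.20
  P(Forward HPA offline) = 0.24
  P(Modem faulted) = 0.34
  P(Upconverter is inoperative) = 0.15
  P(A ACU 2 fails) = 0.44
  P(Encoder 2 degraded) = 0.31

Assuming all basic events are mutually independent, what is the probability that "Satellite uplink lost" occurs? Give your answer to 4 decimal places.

P(Backup chain down) [OR] = 1 − (1−0.22) × (1−0.39) = 0.524200
P(Transmit chain fails) [AND] = 0.31 × 0.31 = 0.096100
P(Modem stage inoperative) [AND] = 0.096100 × 0.31 = 0.029791
P(Tracking loop fails) [OR] = 1 − (1−0.029791) × (1−0.04) = 0.068599
P(Antenna path inoperative) [AND] = 0.524200 × 0.068599 = 0.035960
P(Power amp down) [AND] = 0.24 × 0.34 × 0.15 × 0.44 = 0.005386
P(Backup chain 2 inoperative) [AND] = 0.005386 × 0.31 = 0.001670
P(Transmit chain 2 unavailable) [OR] = 1 − (1−0.20) × (1−0.001670) = 0.201336
P(Satellite uplink lost) [AND] = 0.035960 × 0.201336 = 0.007240
Rounded to 4 decimal places: P(Satellite uplink lost) ≈ 0.0072.

0.0072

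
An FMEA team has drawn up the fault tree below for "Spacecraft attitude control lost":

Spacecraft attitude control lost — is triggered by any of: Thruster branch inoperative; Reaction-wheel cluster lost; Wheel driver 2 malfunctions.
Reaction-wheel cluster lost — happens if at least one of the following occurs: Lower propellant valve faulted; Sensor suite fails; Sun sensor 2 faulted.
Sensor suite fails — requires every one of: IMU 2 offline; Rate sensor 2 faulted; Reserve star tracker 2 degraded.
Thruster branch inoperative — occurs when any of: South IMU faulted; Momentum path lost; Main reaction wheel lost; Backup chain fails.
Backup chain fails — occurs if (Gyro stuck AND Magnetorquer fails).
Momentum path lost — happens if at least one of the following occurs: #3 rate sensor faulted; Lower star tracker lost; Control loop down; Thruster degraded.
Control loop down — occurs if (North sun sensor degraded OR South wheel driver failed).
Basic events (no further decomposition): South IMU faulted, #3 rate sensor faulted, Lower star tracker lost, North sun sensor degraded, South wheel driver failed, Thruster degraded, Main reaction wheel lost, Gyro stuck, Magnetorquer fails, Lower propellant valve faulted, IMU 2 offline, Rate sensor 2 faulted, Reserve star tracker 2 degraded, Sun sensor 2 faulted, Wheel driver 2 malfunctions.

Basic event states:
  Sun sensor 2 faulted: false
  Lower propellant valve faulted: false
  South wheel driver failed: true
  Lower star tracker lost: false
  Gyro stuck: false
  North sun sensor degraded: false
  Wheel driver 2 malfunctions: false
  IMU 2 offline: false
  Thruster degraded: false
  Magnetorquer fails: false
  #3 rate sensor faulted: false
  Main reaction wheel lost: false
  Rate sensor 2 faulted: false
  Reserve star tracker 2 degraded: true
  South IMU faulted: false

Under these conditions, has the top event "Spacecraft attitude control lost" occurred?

Yes

Control loop down [OR]: North sun sensor degraded=not, South wheel driver failed=occurs → at least one input occurs → occurs.
Momentum path lost [OR]: #3 rate sensor faulted=not, Lower star tracker lost=not, Control loop down=occurs, Thruster degraded=not → at least one input occurs → occurs.
Backup chain fails [AND]: Gyro stuck=not, Magnetorquer fails=not → not all inputs occur → does not occur.
Thruster branch inoperative [OR]: South IMU faulted=not, Momentum path lost=occurs, Main reaction wheel lost=not, Backup chain fails=not → at least one input occurs → occurs.
Sensor suite fails [AND]: IMU 2 offline=not, Rate sensor 2 faulted=not, Reserve star tracker 2 degraded=occurs → not all inputs occur → does not occur.
Reaction-wheel cluster lost [OR]: Lower propellant valve faulted=not, Sensor suite fails=not, Sun sensor 2 faulted=not → no input occurs → does not occur.
Spacecraft attitude control lost [OR]: Thruster branch inoperative=occurs, Reaction-wheel cluster lost=not, Wheel driver 2 malfunctions=not → at least one input occurs → occurs.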